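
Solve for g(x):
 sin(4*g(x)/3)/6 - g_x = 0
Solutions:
 -x/6 + 3*log(cos(4*g(x)/3) - 1)/8 - 3*log(cos(4*g(x)/3) + 1)/8 = C1


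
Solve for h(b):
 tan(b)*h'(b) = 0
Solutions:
 h(b) = C1


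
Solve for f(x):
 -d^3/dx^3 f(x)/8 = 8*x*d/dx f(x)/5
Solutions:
 f(x) = C1 + Integral(C2*airyai(-4*5^(2/3)*x/5) + C3*airybi(-4*5^(2/3)*x/5), x)


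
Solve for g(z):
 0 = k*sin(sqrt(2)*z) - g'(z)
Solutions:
 g(z) = C1 - sqrt(2)*k*cos(sqrt(2)*z)/2


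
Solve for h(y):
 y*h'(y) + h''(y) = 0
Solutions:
 h(y) = C1 + C2*erf(sqrt(2)*y/2)


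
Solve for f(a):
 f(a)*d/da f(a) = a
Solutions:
 f(a) = -sqrt(C1 + a^2)
 f(a) = sqrt(C1 + a^2)


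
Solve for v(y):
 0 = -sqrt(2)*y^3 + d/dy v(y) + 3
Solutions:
 v(y) = C1 + sqrt(2)*y^4/4 - 3*y


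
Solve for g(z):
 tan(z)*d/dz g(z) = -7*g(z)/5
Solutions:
 g(z) = C1/sin(z)^(7/5)


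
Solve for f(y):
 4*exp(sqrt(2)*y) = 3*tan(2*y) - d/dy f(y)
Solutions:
 f(y) = C1 - 2*sqrt(2)*exp(sqrt(2)*y) - 3*log(cos(2*y))/2


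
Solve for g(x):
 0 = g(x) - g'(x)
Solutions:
 g(x) = C1*exp(x)


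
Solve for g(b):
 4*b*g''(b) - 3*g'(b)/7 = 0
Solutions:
 g(b) = C1 + C2*b^(31/28)


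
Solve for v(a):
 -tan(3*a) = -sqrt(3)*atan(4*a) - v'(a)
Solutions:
 v(a) = C1 - sqrt(3)*(a*atan(4*a) - log(16*a^2 + 1)/8) - log(cos(3*a))/3


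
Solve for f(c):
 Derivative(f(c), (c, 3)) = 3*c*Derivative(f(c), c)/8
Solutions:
 f(c) = C1 + Integral(C2*airyai(3^(1/3)*c/2) + C3*airybi(3^(1/3)*c/2), c)


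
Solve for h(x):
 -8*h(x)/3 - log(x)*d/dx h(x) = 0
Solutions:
 h(x) = C1*exp(-8*li(x)/3)


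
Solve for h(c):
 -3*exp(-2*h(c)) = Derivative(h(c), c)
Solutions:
 h(c) = log(-sqrt(C1 - 6*c))
 h(c) = log(C1 - 6*c)/2


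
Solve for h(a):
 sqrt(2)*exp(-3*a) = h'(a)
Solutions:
 h(a) = C1 - sqrt(2)*exp(-3*a)/3


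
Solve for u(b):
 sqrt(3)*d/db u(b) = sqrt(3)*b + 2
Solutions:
 u(b) = C1 + b^2/2 + 2*sqrt(3)*b/3


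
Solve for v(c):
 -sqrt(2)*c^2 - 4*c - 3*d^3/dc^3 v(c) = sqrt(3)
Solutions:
 v(c) = C1 + C2*c + C3*c^2 - sqrt(2)*c^5/180 - c^4/18 - sqrt(3)*c^3/18


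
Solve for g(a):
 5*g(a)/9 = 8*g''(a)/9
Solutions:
 g(a) = C1*exp(-sqrt(10)*a/4) + C2*exp(sqrt(10)*a/4)


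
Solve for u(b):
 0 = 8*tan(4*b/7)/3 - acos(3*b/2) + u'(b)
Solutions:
 u(b) = C1 + b*acos(3*b/2) - sqrt(4 - 9*b^2)/3 + 14*log(cos(4*b/7))/3


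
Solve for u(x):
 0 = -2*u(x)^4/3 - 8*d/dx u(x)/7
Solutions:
 u(x) = 2^(2/3)*(1/(C1 + 7*x))^(1/3)
 u(x) = 2^(2/3)*(-1 - sqrt(3)*I)*(1/(C1 + 7*x))^(1/3)/2
 u(x) = 2^(2/3)*(-1 + sqrt(3)*I)*(1/(C1 + 7*x))^(1/3)/2


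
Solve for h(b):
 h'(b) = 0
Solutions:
 h(b) = C1


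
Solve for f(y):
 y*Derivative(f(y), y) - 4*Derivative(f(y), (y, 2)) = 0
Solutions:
 f(y) = C1 + C2*erfi(sqrt(2)*y/4)


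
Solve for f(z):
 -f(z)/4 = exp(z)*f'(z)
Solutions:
 f(z) = C1*exp(exp(-z)/4)


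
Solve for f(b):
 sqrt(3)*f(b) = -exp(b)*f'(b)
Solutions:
 f(b) = C1*exp(sqrt(3)*exp(-b))


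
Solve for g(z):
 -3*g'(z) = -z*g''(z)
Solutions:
 g(z) = C1 + C2*z^4


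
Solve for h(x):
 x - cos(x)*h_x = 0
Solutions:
 h(x) = C1 + Integral(x/cos(x), x)


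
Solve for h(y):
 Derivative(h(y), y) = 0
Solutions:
 h(y) = C1


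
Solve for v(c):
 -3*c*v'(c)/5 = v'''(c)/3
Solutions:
 v(c) = C1 + Integral(C2*airyai(-15^(2/3)*c/5) + C3*airybi(-15^(2/3)*c/5), c)


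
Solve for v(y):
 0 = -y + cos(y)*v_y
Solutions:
 v(y) = C1 + Integral(y/cos(y), y)


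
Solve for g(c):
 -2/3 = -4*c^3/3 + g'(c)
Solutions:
 g(c) = C1 + c^4/3 - 2*c/3


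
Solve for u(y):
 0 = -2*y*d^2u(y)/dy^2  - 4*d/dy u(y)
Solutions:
 u(y) = C1 + C2/y


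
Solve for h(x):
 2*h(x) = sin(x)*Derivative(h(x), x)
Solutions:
 h(x) = C1*(cos(x) - 1)/(cos(x) + 1)


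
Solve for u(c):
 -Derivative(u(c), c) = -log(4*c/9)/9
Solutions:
 u(c) = C1 + c*log(c)/9 - 2*c*log(3)/9 - c/9 + 2*c*log(2)/9


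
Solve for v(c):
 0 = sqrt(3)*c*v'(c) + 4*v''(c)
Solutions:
 v(c) = C1 + C2*erf(sqrt(2)*3^(1/4)*c/4)


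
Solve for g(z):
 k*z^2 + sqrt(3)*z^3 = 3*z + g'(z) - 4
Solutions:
 g(z) = C1 + k*z^3/3 + sqrt(3)*z^4/4 - 3*z^2/2 + 4*z


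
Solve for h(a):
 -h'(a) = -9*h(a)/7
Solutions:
 h(a) = C1*exp(9*a/7)


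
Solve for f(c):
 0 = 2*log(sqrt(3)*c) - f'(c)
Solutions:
 f(c) = C1 + 2*c*log(c) - 2*c + c*log(3)


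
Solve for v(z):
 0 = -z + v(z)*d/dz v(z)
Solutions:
 v(z) = -sqrt(C1 + z^2)
 v(z) = sqrt(C1 + z^2)


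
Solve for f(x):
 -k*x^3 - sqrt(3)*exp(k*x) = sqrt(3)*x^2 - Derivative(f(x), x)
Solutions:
 f(x) = C1 + k*x^4/4 + sqrt(3)*x^3/3 + sqrt(3)*exp(k*x)/k


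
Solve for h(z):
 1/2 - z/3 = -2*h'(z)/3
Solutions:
 h(z) = C1 + z^2/4 - 3*z/4


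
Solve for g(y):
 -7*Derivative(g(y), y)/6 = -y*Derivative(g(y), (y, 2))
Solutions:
 g(y) = C1 + C2*y^(13/6)


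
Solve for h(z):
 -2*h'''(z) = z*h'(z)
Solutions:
 h(z) = C1 + Integral(C2*airyai(-2^(2/3)*z/2) + C3*airybi(-2^(2/3)*z/2), z)


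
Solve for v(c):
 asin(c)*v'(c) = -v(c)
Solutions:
 v(c) = C1*exp(-Integral(1/asin(c), c))


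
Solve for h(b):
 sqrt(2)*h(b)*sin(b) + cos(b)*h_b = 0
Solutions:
 h(b) = C1*cos(b)^(sqrt(2))


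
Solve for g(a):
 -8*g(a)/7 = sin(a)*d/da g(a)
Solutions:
 g(a) = C1*(cos(a) + 1)^(4/7)/(cos(a) - 1)^(4/7)


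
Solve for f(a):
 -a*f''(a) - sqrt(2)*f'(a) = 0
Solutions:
 f(a) = C1 + C2*a^(1 - sqrt(2))


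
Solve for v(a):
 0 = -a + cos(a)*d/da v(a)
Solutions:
 v(a) = C1 + Integral(a/cos(a), a)


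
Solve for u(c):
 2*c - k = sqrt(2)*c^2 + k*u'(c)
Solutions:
 u(c) = C1 - sqrt(2)*c^3/(3*k) + c^2/k - c


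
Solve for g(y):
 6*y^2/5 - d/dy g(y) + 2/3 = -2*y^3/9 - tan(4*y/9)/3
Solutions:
 g(y) = C1 + y^4/18 + 2*y^3/5 + 2*y/3 - 3*log(cos(4*y/9))/4


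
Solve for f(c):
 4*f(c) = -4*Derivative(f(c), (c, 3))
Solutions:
 f(c) = C3*exp(-c) + (C1*sin(sqrt(3)*c/2) + C2*cos(sqrt(3)*c/2))*exp(c/2)


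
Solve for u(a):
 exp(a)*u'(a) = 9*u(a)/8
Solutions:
 u(a) = C1*exp(-9*exp(-a)/8)


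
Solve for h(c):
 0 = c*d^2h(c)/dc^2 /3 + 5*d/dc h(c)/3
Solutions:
 h(c) = C1 + C2/c^4


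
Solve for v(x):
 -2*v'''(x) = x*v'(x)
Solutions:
 v(x) = C1 + Integral(C2*airyai(-2^(2/3)*x/2) + C3*airybi(-2^(2/3)*x/2), x)


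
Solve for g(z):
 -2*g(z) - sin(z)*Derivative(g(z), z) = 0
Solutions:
 g(z) = C1*(cos(z) + 1)/(cos(z) - 1)


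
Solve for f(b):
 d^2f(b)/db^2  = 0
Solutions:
 f(b) = C1 + C2*b


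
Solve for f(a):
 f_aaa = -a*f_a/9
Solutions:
 f(a) = C1 + Integral(C2*airyai(-3^(1/3)*a/3) + C3*airybi(-3^(1/3)*a/3), a)


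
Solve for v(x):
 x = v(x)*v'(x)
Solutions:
 v(x) = -sqrt(C1 + x^2)
 v(x) = sqrt(C1 + x^2)


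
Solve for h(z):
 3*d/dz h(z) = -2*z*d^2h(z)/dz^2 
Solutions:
 h(z) = C1 + C2/sqrt(z)


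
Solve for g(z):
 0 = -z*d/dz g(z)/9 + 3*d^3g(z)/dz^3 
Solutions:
 g(z) = C1 + Integral(C2*airyai(z/3) + C3*airybi(z/3), z)


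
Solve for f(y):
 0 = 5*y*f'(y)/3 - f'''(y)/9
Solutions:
 f(y) = C1 + Integral(C2*airyai(15^(1/3)*y) + C3*airybi(15^(1/3)*y), y)


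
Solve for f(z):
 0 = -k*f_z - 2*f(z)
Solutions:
 f(z) = C1*exp(-2*z/k)


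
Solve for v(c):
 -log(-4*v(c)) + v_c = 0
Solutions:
 -Integral(1/(log(-_y) + 2*log(2)), (_y, v(c))) = C1 - c


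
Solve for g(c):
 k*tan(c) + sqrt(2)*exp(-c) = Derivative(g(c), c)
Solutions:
 g(c) = C1 + k*log(tan(c)^2 + 1)/2 - sqrt(2)*exp(-c)


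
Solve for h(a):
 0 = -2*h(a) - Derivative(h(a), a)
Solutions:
 h(a) = C1*exp(-2*a)


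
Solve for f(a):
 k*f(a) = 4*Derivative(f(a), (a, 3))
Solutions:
 f(a) = C1*exp(2^(1/3)*a*k^(1/3)/2) + C2*exp(2^(1/3)*a*k^(1/3)*(-1 + sqrt(3)*I)/4) + C3*exp(-2^(1/3)*a*k^(1/3)*(1 + sqrt(3)*I)/4)


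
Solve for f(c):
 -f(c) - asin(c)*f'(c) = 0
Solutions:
 f(c) = C1*exp(-Integral(1/asin(c), c))


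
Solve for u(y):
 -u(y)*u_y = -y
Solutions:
 u(y) = -sqrt(C1 + y^2)
 u(y) = sqrt(C1 + y^2)


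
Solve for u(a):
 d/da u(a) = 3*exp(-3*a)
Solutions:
 u(a) = C1 - exp(-3*a)


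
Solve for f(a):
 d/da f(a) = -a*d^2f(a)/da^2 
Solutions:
 f(a) = C1 + C2*log(a)


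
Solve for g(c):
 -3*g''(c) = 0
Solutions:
 g(c) = C1 + C2*c


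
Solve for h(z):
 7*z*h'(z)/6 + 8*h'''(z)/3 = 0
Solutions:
 h(z) = C1 + Integral(C2*airyai(-2^(2/3)*7^(1/3)*z/4) + C3*airybi(-2^(2/3)*7^(1/3)*z/4), z)


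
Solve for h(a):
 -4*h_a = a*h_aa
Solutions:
 h(a) = C1 + C2/a^3


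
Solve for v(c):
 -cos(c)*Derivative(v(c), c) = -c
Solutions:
 v(c) = C1 + Integral(c/cos(c), c)


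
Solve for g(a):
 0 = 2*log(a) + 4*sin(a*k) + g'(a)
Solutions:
 g(a) = C1 - 2*a*log(a) + 2*a - 4*Piecewise((-cos(a*k)/k, Ne(k, 0)), (0, True))


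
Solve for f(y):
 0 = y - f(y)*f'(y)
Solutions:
 f(y) = -sqrt(C1 + y^2)
 f(y) = sqrt(C1 + y^2)


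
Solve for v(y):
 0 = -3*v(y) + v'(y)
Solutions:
 v(y) = C1*exp(3*y)


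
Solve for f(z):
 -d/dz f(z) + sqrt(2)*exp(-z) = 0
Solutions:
 f(z) = C1 - sqrt(2)*exp(-z)


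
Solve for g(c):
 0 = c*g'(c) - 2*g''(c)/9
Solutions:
 g(c) = C1 + C2*erfi(3*c/2)


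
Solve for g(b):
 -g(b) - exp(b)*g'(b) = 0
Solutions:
 g(b) = C1*exp(exp(-b))


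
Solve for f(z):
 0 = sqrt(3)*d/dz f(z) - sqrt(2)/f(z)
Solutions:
 f(z) = -sqrt(C1 + 6*sqrt(6)*z)/3
 f(z) = sqrt(C1 + 6*sqrt(6)*z)/3


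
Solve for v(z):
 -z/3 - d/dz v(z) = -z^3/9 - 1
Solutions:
 v(z) = C1 + z^4/36 - z^2/6 + z


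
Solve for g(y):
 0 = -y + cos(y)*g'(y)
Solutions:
 g(y) = C1 + Integral(y/cos(y), y)


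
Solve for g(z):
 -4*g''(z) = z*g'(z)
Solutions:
 g(z) = C1 + C2*erf(sqrt(2)*z/4)


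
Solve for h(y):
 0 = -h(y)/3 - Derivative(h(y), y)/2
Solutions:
 h(y) = C1*exp(-2*y/3)


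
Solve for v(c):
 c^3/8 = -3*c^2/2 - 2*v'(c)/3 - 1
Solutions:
 v(c) = C1 - 3*c^4/64 - 3*c^3/4 - 3*c/2


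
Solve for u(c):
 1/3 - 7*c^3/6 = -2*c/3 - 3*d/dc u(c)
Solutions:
 u(c) = C1 + 7*c^4/72 - c^2/9 - c/9


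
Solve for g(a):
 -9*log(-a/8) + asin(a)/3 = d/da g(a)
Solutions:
 g(a) = C1 - 9*a*log(-a) + a*asin(a)/3 + 9*a + 27*a*log(2) + sqrt(1 - a^2)/3


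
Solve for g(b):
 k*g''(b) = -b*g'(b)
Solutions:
 g(b) = C1 + C2*sqrt(k)*erf(sqrt(2)*b*sqrt(1/k)/2)


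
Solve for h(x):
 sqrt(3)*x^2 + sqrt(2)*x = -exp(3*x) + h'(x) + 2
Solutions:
 h(x) = C1 + sqrt(3)*x^3/3 + sqrt(2)*x^2/2 - 2*x + exp(3*x)/3


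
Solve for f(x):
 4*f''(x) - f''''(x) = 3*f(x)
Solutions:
 f(x) = C1*exp(-x) + C2*exp(x) + C3*exp(-sqrt(3)*x) + C4*exp(sqrt(3)*x)


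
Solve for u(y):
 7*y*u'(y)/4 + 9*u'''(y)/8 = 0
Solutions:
 u(y) = C1 + Integral(C2*airyai(-42^(1/3)*y/3) + C3*airybi(-42^(1/3)*y/3), y)


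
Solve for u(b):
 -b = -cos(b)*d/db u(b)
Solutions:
 u(b) = C1 + Integral(b/cos(b), b)


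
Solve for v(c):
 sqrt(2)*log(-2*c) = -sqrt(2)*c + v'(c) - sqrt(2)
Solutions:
 v(c) = C1 + sqrt(2)*c^2/2 + sqrt(2)*c*log(-c) + sqrt(2)*c*log(2)


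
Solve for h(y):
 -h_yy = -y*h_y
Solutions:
 h(y) = C1 + C2*erfi(sqrt(2)*y/2)


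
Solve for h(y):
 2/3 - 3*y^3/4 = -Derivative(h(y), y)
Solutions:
 h(y) = C1 + 3*y^4/16 - 2*y/3


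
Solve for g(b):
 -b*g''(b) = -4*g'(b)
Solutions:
 g(b) = C1 + C2*b^5


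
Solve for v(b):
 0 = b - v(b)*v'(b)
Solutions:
 v(b) = -sqrt(C1 + b^2)
 v(b) = sqrt(C1 + b^2)


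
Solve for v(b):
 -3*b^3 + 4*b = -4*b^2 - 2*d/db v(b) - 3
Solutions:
 v(b) = C1 + 3*b^4/8 - 2*b^3/3 - b^2 - 3*b/2


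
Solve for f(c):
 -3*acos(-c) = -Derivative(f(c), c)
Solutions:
 f(c) = C1 + 3*c*acos(-c) + 3*sqrt(1 - c^2)


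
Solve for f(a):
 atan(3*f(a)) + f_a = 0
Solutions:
 Integral(1/atan(3*_y), (_y, f(a))) = C1 - a


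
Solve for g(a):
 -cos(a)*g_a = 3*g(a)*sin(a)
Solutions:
 g(a) = C1*cos(a)^3


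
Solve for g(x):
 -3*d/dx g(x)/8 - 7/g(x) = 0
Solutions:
 g(x) = -sqrt(C1 - 336*x)/3
 g(x) = sqrt(C1 - 336*x)/3


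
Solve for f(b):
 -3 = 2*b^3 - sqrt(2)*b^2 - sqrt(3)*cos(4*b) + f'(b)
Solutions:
 f(b) = C1 - b^4/2 + sqrt(2)*b^3/3 - 3*b + sqrt(3)*sin(4*b)/4


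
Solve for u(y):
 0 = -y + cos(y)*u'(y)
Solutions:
 u(y) = C1 + Integral(y/cos(y), y)


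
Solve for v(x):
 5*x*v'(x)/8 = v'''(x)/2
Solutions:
 v(x) = C1 + Integral(C2*airyai(10^(1/3)*x/2) + C3*airybi(10^(1/3)*x/2), x)


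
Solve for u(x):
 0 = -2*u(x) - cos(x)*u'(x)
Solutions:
 u(x) = C1*(sin(x) - 1)/(sin(x) + 1)


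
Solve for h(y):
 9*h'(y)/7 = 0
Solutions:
 h(y) = C1


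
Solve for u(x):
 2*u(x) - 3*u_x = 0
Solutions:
 u(x) = C1*exp(2*x/3)


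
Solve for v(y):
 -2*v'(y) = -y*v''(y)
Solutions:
 v(y) = C1 + C2*y^3


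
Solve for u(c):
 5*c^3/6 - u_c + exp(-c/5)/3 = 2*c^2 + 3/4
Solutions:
 u(c) = C1 + 5*c^4/24 - 2*c^3/3 - 3*c/4 - 5*exp(-c/5)/3


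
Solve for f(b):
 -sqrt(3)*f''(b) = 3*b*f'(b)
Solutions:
 f(b) = C1 + C2*erf(sqrt(2)*3^(1/4)*b/2)


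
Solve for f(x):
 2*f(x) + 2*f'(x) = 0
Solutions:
 f(x) = C1*exp(-x)


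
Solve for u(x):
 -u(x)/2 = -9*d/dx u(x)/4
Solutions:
 u(x) = C1*exp(2*x/9)


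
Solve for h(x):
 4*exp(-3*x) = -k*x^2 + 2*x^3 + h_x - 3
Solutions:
 h(x) = C1 + k*x^3/3 - x^4/2 + 3*x - 4*exp(-3*x)/3


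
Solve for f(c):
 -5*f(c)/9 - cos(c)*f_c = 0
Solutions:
 f(c) = C1*(sin(c) - 1)^(5/18)/(sin(c) + 1)^(5/18)


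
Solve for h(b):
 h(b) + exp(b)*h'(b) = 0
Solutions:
 h(b) = C1*exp(exp(-b))


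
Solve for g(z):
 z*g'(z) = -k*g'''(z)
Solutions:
 g(z) = C1 + Integral(C2*airyai(z*(-1/k)^(1/3)) + C3*airybi(z*(-1/k)^(1/3)), z)


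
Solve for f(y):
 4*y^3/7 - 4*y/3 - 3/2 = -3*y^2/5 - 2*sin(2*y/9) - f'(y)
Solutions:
 f(y) = C1 - y^4/7 - y^3/5 + 2*y^2/3 + 3*y/2 + 9*cos(2*y/9)


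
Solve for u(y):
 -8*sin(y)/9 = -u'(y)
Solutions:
 u(y) = C1 - 8*cos(y)/9


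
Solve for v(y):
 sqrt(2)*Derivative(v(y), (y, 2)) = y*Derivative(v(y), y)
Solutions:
 v(y) = C1 + C2*erfi(2^(1/4)*y/2)


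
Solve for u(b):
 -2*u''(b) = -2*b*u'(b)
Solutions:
 u(b) = C1 + C2*erfi(sqrt(2)*b/2)


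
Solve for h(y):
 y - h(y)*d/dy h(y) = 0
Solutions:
 h(y) = -sqrt(C1 + y^2)
 h(y) = sqrt(C1 + y^2)


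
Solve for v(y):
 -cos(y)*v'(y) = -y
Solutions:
 v(y) = C1 + Integral(y/cos(y), y)


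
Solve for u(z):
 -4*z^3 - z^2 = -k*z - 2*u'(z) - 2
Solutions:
 u(z) = C1 - k*z^2/4 + z^4/2 + z^3/6 - z


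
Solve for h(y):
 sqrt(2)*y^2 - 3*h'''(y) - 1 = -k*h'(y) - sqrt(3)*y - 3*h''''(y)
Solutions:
 h(y) = C1 + C2*exp(y*(-(9*k/2 + sqrt((9*k - 2)^2 - 4)/2 - 1)^(1/3) + 1 - 1/(9*k/2 + sqrt((9*k - 2)^2 - 4)/2 - 1)^(1/3))/3) + C3*exp(y*((9*k/2 + sqrt((9*k - 2)^2 - 4)/2 - 1)^(1/3) - sqrt(3)*I*(9*k/2 + sqrt((9*k - 2)^2 - 4)/2 - 1)^(1/3) + 2 - 4/((-1 + sqrt(3)*I)*(9*k/2 + sqrt((9*k - 2)^2 - 4)/2 - 1)^(1/3)))/6) + C4*exp(y*((9*k/2 + sqrt((9*k - 2)^2 - 4)/2 - 1)^(1/3) + sqrt(3)*I*(9*k/2 + sqrt((9*k - 2)^2 - 4)/2 - 1)^(1/3) + 2 + 4/((1 + sqrt(3)*I)*(9*k/2 + sqrt((9*k - 2)^2 - 4)/2 - 1)^(1/3)))/6) - sqrt(2)*y^3/(3*k) - sqrt(3)*y^2/(2*k) + y/k - 6*sqrt(2)*y/k^2


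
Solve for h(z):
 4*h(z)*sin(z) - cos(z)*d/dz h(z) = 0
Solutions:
 h(z) = C1/cos(z)^4


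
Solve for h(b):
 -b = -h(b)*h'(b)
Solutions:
 h(b) = -sqrt(C1 + b^2)
 h(b) = sqrt(C1 + b^2)


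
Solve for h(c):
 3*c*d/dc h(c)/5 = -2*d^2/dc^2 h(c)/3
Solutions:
 h(c) = C1 + C2*erf(3*sqrt(5)*c/10)


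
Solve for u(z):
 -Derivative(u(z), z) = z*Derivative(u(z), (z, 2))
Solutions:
 u(z) = C1 + C2*log(z)


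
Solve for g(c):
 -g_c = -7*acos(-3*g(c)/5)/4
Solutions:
 Integral(1/acos(-3*_y/5), (_y, g(c))) = C1 + 7*c/4


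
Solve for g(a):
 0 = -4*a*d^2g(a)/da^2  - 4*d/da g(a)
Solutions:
 g(a) = C1 + C2*log(a)


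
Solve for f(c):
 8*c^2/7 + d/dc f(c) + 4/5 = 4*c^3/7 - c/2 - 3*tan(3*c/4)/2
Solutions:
 f(c) = C1 + c^4/7 - 8*c^3/21 - c^2/4 - 4*c/5 + 2*log(cos(3*c/4))


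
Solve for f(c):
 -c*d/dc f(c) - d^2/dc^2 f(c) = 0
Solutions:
 f(c) = C1 + C2*erf(sqrt(2)*c/2)


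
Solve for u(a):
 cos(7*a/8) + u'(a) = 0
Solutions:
 u(a) = C1 - 8*sin(7*a/8)/7


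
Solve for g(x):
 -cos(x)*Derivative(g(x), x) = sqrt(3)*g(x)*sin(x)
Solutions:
 g(x) = C1*cos(x)^(sqrt(3))


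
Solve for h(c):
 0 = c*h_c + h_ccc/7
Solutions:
 h(c) = C1 + Integral(C2*airyai(-7^(1/3)*c) + C3*airybi(-7^(1/3)*c), c)


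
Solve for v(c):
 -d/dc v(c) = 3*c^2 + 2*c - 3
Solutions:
 v(c) = C1 - c^3 - c^2 + 3*c


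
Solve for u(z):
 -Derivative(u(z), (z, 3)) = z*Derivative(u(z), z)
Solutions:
 u(z) = C1 + Integral(C2*airyai(-z) + C3*airybi(-z), z)


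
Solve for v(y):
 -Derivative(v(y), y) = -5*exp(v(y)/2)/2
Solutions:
 v(y) = 2*log(-1/(C1 + 5*y)) + 4*log(2)


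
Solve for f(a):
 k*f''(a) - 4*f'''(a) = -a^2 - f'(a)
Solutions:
 f(a) = C1 + C2*exp(a*(k - sqrt(k^2 + 16))/8) + C3*exp(a*(k + sqrt(k^2 + 16))/8) - a^3/3 + a^2*k - 2*a*k^2 - 8*a


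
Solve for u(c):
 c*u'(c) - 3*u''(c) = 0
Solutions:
 u(c) = C1 + C2*erfi(sqrt(6)*c/6)


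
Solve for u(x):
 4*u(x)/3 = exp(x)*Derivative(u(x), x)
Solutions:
 u(x) = C1*exp(-4*exp(-x)/3)


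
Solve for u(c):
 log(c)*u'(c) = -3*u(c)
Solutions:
 u(c) = C1*exp(-3*li(c))


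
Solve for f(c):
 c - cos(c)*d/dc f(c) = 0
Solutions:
 f(c) = C1 + Integral(c/cos(c), c)


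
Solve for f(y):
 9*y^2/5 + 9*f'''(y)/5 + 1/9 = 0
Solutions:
 f(y) = C1 + C2*y + C3*y^2 - y^5/60 - 5*y^3/486


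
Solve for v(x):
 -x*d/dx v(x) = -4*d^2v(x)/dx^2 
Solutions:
 v(x) = C1 + C2*erfi(sqrt(2)*x/4)


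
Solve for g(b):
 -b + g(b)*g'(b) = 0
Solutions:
 g(b) = -sqrt(C1 + b^2)
 g(b) = sqrt(C1 + b^2)


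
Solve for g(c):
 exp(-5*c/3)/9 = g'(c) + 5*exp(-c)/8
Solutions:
 g(c) = C1 + 5*exp(-c)/8 - exp(-5*c/3)/15


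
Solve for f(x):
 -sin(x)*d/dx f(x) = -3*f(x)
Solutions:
 f(x) = C1*(cos(x) - 1)^(3/2)/(cos(x) + 1)^(3/2)


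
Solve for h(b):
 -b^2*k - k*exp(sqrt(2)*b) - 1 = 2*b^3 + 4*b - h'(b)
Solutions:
 h(b) = C1 + b^4/2 + b^3*k/3 + 2*b^2 + b + sqrt(2)*k*exp(sqrt(2)*b)/2


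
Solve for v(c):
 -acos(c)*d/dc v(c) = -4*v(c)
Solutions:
 v(c) = C1*exp(4*Integral(1/acos(c), c))


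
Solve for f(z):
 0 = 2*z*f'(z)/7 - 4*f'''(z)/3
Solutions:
 f(z) = C1 + Integral(C2*airyai(14^(2/3)*3^(1/3)*z/14) + C3*airybi(14^(2/3)*3^(1/3)*z/14), z)


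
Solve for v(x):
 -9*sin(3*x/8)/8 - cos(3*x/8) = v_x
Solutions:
 v(x) = C1 - 8*sin(3*x/8)/3 + 3*cos(3*x/8)


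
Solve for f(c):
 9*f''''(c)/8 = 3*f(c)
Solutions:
 f(c) = C1*exp(-6^(3/4)*c/3) + C2*exp(6^(3/4)*c/3) + C3*sin(6^(3/4)*c/3) + C4*cos(6^(3/4)*c/3)


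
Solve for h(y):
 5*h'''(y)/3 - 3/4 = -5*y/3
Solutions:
 h(y) = C1 + C2*y + C3*y^2 - y^4/24 + 3*y^3/40


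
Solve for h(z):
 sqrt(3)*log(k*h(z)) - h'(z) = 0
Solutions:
 li(k*h(z))/k = C1 + sqrt(3)*z


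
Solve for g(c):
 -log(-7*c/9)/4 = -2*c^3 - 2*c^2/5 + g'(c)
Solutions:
 g(c) = C1 + c^4/2 + 2*c^3/15 - c*log(-c)/4 + c*(-log(7) + 1 + 2*log(3))/4


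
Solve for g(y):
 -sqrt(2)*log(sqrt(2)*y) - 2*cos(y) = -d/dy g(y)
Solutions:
 g(y) = C1 + sqrt(2)*y*(log(y) - 1) + sqrt(2)*y*log(2)/2 + 2*sin(y)


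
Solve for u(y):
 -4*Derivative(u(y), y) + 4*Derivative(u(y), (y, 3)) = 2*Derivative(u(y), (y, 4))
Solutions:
 u(y) = C1 + C2*exp(y*(4/(3*sqrt(33) + 19)^(1/3) + (3*sqrt(33) + 19)^(1/3) + 4)/6)*sin(sqrt(3)*y*(-(3*sqrt(33) + 19)^(1/3) + 4/(3*sqrt(33) + 19)^(1/3))/6) + C3*exp(y*(4/(3*sqrt(33) + 19)^(1/3) + (3*sqrt(33) + 19)^(1/3) + 4)/6)*cos(sqrt(3)*y*(-(3*sqrt(33) + 19)^(1/3) + 4/(3*sqrt(33) + 19)^(1/3))/6) + C4*exp(y*(-(3*sqrt(33) + 19)^(1/3) - 4/(3*sqrt(33) + 19)^(1/3) + 2)/3)


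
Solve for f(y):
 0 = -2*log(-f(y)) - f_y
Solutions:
 -li(-f(y)) = C1 - 2*y


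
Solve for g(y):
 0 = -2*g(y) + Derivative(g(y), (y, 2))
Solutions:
 g(y) = C1*exp(-sqrt(2)*y) + C2*exp(sqrt(2)*y)


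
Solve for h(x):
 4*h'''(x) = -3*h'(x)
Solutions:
 h(x) = C1 + C2*sin(sqrt(3)*x/2) + C3*cos(sqrt(3)*x/2)


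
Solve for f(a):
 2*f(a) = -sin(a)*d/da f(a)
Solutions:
 f(a) = C1*(cos(a) + 1)/(cos(a) - 1)


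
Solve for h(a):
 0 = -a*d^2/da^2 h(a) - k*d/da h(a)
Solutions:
 h(a) = C1 + a^(1 - re(k))*(C2*sin(log(a)*Abs(im(k))) + C3*cos(log(a)*im(k)))


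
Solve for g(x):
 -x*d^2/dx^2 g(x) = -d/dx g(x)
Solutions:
 g(x) = C1 + C2*x^2


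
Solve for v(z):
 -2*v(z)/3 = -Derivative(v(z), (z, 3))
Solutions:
 v(z) = C3*exp(2^(1/3)*3^(2/3)*z/3) + (C1*sin(2^(1/3)*3^(1/6)*z/2) + C2*cos(2^(1/3)*3^(1/6)*z/2))*exp(-2^(1/3)*3^(2/3)*z/6)


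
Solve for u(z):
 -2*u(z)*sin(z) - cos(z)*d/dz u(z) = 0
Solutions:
 u(z) = C1*cos(z)^2


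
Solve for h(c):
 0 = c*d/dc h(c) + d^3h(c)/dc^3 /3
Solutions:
 h(c) = C1 + Integral(C2*airyai(-3^(1/3)*c) + C3*airybi(-3^(1/3)*c), c)


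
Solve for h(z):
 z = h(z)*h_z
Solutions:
 h(z) = -sqrt(C1 + z^2)
 h(z) = sqrt(C1 + z^2)


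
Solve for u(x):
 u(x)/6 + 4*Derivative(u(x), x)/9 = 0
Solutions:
 u(x) = C1*exp(-3*x/8)


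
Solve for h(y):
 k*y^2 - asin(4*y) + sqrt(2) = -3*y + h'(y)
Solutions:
 h(y) = C1 + k*y^3/3 + 3*y^2/2 - y*asin(4*y) + sqrt(2)*y - sqrt(1 - 16*y^2)/4


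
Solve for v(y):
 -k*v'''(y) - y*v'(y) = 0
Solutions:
 v(y) = C1 + Integral(C2*airyai(y*(-1/k)^(1/3)) + C3*airybi(y*(-1/k)^(1/3)), y)


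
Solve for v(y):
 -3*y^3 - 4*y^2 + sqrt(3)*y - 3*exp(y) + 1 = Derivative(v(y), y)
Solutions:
 v(y) = C1 - 3*y^4/4 - 4*y^3/3 + sqrt(3)*y^2/2 + y - 3*exp(y)


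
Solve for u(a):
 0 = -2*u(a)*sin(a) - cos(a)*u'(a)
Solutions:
 u(a) = C1*cos(a)^2


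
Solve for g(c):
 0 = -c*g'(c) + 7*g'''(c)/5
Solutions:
 g(c) = C1 + Integral(C2*airyai(5^(1/3)*7^(2/3)*c/7) + C3*airybi(5^(1/3)*7^(2/3)*c/7), c)


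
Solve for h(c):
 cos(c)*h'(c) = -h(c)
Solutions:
 h(c) = C1*sqrt(sin(c) - 1)/sqrt(sin(c) + 1)


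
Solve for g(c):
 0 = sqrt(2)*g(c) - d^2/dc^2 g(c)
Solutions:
 g(c) = C1*exp(-2^(1/4)*c) + C2*exp(2^(1/4)*c)


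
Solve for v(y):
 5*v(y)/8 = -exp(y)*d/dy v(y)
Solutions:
 v(y) = C1*exp(5*exp(-y)/8)


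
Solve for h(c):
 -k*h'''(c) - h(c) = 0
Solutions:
 h(c) = C1*exp(c*(-1/k)^(1/3)) + C2*exp(c*(-1/k)^(1/3)*(-1 + sqrt(3)*I)/2) + C3*exp(-c*(-1/k)^(1/3)*(1 + sqrt(3)*I)/2)


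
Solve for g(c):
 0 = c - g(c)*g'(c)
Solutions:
 g(c) = -sqrt(C1 + c^2)
 g(c) = sqrt(C1 + c^2)


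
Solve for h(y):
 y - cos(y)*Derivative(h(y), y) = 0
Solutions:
 h(y) = C1 + Integral(y/cos(y), y)


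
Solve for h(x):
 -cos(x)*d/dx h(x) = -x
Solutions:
 h(x) = C1 + Integral(x/cos(x), x)


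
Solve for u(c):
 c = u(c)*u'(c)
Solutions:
 u(c) = -sqrt(C1 + c^2)
 u(c) = sqrt(C1 + c^2)


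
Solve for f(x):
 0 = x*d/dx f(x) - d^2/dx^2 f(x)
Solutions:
 f(x) = C1 + C2*erfi(sqrt(2)*x/2)


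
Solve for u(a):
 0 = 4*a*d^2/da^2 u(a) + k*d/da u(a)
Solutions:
 u(a) = C1 + a^(1 - re(k)/4)*(C2*sin(log(a)*Abs(im(k))/4) + C3*cos(log(a)*im(k)/4))


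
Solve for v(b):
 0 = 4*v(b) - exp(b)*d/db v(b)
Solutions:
 v(b) = C1*exp(-4*exp(-b))


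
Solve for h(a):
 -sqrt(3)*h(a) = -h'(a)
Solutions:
 h(a) = C1*exp(sqrt(3)*a)


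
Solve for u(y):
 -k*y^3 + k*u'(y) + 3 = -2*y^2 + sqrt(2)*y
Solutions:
 u(y) = C1 + y^4/4 - 2*y^3/(3*k) + sqrt(2)*y^2/(2*k) - 3*y/k


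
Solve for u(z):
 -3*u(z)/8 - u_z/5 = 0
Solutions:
 u(z) = C1*exp(-15*z/8)


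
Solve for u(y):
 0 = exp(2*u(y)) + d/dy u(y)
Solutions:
 u(y) = log(-sqrt(-1/(C1 - y))) - log(2)/2
 u(y) = log(-1/(C1 - y))/2 - log(2)/2


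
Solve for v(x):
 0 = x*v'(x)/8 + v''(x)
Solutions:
 v(x) = C1 + C2*erf(x/4)


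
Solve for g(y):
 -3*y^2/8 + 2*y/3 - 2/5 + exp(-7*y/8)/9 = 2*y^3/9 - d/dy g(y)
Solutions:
 g(y) = C1 + y^4/18 + y^3/8 - y^2/3 + 2*y/5 + 8*exp(-7*y/8)/63


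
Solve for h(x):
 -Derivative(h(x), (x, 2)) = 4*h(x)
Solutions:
 h(x) = C1*sin(2*x) + C2*cos(2*x)


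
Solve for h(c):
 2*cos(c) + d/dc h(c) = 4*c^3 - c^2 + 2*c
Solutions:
 h(c) = C1 + c^4 - c^3/3 + c^2 - 2*sin(c)


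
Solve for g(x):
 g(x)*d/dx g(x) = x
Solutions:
 g(x) = -sqrt(C1 + x^2)
 g(x) = sqrt(C1 + x^2)


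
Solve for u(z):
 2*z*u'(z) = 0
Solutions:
 u(z) = C1


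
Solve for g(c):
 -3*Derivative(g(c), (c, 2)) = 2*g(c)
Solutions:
 g(c) = C1*sin(sqrt(6)*c/3) + C2*cos(sqrt(6)*c/3)


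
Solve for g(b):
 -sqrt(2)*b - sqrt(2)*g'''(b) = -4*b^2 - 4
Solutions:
 g(b) = C1 + C2*b + C3*b^2 + sqrt(2)*b^5/30 - b^4/24 + sqrt(2)*b^3/3


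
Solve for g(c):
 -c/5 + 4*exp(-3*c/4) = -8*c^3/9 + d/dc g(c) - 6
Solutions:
 g(c) = C1 + 2*c^4/9 - c^2/10 + 6*c - 16*exp(-3*c/4)/3


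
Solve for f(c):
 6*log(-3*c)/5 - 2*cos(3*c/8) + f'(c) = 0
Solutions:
 f(c) = C1 - 6*c*log(-c)/5 - 6*c*log(3)/5 + 6*c/5 + 16*sin(3*c/8)/3


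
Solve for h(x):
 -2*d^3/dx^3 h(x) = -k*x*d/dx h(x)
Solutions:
 h(x) = C1 + Integral(C2*airyai(2^(2/3)*k^(1/3)*x/2) + C3*airybi(2^(2/3)*k^(1/3)*x/2), x)


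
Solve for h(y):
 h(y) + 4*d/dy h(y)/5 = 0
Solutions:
 h(y) = C1*exp(-5*y/4)


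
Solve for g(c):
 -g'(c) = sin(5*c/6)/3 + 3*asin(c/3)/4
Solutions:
 g(c) = C1 - 3*c*asin(c/3)/4 - 3*sqrt(9 - c^2)/4 + 2*cos(5*c/6)/5


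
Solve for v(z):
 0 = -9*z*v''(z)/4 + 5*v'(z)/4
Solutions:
 v(z) = C1 + C2*z^(14/9)


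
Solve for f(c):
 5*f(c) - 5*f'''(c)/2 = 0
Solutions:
 f(c) = C3*exp(2^(1/3)*c) + (C1*sin(2^(1/3)*sqrt(3)*c/2) + C2*cos(2^(1/3)*sqrt(3)*c/2))*exp(-2^(1/3)*c/2)


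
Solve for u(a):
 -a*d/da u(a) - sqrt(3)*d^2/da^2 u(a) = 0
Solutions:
 u(a) = C1 + C2*erf(sqrt(2)*3^(3/4)*a/6)


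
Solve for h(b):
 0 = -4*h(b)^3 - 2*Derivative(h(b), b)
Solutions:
 h(b) = -sqrt(2)*sqrt(-1/(C1 - 2*b))/2
 h(b) = sqrt(2)*sqrt(-1/(C1 - 2*b))/2


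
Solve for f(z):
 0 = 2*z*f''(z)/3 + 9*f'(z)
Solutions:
 f(z) = C1 + C2/z^(25/2)


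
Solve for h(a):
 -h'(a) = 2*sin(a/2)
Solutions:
 h(a) = C1 + 4*cos(a/2)


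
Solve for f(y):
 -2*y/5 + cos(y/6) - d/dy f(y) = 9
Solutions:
 f(y) = C1 - y^2/5 - 9*y + 6*sin(y/6)


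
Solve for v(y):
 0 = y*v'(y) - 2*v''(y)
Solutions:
 v(y) = C1 + C2*erfi(y/2)


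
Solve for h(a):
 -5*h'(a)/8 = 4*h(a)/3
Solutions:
 h(a) = C1*exp(-32*a/15)


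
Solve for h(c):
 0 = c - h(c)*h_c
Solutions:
 h(c) = -sqrt(C1 + c^2)
 h(c) = sqrt(C1 + c^2)


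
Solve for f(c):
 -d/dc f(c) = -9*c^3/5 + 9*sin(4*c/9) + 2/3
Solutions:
 f(c) = C1 + 9*c^4/20 - 2*c/3 + 81*cos(4*c/9)/4


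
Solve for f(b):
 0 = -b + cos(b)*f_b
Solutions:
 f(b) = C1 + Integral(b/cos(b), b)


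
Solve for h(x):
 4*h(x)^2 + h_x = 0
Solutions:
 h(x) = 1/(C1 + 4*x)


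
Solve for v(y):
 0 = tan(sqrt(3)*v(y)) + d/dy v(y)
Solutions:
 v(y) = sqrt(3)*(pi - asin(C1*exp(-sqrt(3)*y)))/3
 v(y) = sqrt(3)*asin(C1*exp(-sqrt(3)*y))/3


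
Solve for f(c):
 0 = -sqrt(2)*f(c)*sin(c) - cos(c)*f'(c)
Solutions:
 f(c) = C1*cos(c)^(sqrt(2))


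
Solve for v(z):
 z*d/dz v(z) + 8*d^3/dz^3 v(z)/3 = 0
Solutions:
 v(z) = C1 + Integral(C2*airyai(-3^(1/3)*z/2) + C3*airybi(-3^(1/3)*z/2), z)


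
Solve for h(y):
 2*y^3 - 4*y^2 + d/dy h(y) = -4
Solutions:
 h(y) = C1 - y^4/2 + 4*y^3/3 - 4*y


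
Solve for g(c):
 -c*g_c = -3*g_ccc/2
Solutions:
 g(c) = C1 + Integral(C2*airyai(2^(1/3)*3^(2/3)*c/3) + C3*airybi(2^(1/3)*3^(2/3)*c/3), c)


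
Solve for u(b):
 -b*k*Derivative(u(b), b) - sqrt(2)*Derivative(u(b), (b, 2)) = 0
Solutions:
 u(b) = Piecewise((-2^(3/4)*sqrt(pi)*C1*erf(2^(1/4)*b*sqrt(k)/2)/(2*sqrt(k)) - C2, (k > 0) | (k < 0)), (-C1*b - C2, True))


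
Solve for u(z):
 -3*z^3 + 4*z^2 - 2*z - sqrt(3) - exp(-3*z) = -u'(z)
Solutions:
 u(z) = C1 + 3*z^4/4 - 4*z^3/3 + z^2 + sqrt(3)*z - exp(-3*z)/3


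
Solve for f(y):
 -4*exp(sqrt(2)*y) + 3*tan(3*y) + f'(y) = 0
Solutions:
 f(y) = C1 + 2*sqrt(2)*exp(sqrt(2)*y) + log(cos(3*y))


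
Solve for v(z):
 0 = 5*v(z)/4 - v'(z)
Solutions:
 v(z) = C1*exp(5*z/4)


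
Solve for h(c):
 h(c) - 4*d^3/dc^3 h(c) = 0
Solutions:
 h(c) = C3*exp(2^(1/3)*c/2) + (C1*sin(2^(1/3)*sqrt(3)*c/4) + C2*cos(2^(1/3)*sqrt(3)*c/4))*exp(-2^(1/3)*c/4)


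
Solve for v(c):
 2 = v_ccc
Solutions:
 v(c) = C1 + C2*c + C3*c^2 + c^3/3


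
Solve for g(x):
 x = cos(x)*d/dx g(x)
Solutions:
 g(x) = C1 + Integral(x/cos(x), x)


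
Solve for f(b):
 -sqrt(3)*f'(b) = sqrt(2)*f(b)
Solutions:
 f(b) = C1*exp(-sqrt(6)*b/3)


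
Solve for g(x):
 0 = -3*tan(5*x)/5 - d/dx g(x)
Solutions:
 g(x) = C1 + 3*log(cos(5*x))/25


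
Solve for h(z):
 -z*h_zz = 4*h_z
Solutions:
 h(z) = C1 + C2/z^3


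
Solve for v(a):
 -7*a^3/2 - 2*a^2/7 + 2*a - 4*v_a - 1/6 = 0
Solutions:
 v(a) = C1 - 7*a^4/32 - a^3/42 + a^2/4 - a/24


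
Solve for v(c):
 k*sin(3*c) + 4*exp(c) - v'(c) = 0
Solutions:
 v(c) = C1 - k*cos(3*c)/3 + 4*exp(c)


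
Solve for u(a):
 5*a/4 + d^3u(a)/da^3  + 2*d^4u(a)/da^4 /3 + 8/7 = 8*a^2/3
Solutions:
 u(a) = C1 + C2*a + C3*a^2 + C4*exp(-3*a/2) + 2*a^5/45 - 173*a^4/864 + 779*a^3/2268


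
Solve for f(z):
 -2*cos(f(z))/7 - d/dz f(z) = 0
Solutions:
 2*z/7 - log(sin(f(z)) - 1)/2 + log(sin(f(z)) + 1)/2 = C1


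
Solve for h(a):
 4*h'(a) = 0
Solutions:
 h(a) = C1


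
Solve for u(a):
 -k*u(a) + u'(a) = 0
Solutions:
 u(a) = C1*exp(a*k)


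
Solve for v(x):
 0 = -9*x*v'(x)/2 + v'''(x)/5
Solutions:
 v(x) = C1 + Integral(C2*airyai(2^(2/3)*45^(1/3)*x/2) + C3*airybi(2^(2/3)*45^(1/3)*x/2), x)


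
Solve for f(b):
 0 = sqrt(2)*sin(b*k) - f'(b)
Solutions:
 f(b) = C1 - sqrt(2)*cos(b*k)/k


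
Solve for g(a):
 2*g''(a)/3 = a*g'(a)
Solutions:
 g(a) = C1 + C2*erfi(sqrt(3)*a/2)


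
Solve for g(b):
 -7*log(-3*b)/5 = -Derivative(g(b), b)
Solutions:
 g(b) = C1 + 7*b*log(-b)/5 + 7*b*(-1 + log(3))/5


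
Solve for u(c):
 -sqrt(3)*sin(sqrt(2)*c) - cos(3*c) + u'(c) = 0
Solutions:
 u(c) = C1 + sin(3*c)/3 - sqrt(6)*cos(sqrt(2)*c)/2


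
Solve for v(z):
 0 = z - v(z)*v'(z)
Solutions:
 v(z) = -sqrt(C1 + z^2)
 v(z) = sqrt(C1 + z^2)


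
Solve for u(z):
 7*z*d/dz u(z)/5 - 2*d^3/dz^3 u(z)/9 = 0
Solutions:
 u(z) = C1 + Integral(C2*airyai(10^(2/3)*63^(1/3)*z/10) + C3*airybi(10^(2/3)*63^(1/3)*z/10), z)


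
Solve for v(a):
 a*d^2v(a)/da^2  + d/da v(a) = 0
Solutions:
 v(a) = C1 + C2*log(a)


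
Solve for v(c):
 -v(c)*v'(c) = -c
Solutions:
 v(c) = -sqrt(C1 + c^2)
 v(c) = sqrt(C1 + c^2)


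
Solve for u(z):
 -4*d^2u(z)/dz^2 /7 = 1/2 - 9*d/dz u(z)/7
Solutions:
 u(z) = C1 + C2*exp(9*z/4) + 7*z/18


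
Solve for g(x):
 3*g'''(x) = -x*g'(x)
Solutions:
 g(x) = C1 + Integral(C2*airyai(-3^(2/3)*x/3) + C3*airybi(-3^(2/3)*x/3), x)


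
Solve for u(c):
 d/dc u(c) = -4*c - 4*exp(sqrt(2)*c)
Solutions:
 u(c) = C1 - 2*c^2 - 2*sqrt(2)*exp(sqrt(2)*c)


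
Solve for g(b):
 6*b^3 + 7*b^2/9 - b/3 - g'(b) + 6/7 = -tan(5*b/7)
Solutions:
 g(b) = C1 + 3*b^4/2 + 7*b^3/27 - b^2/6 + 6*b/7 - 7*log(cos(5*b/7))/5


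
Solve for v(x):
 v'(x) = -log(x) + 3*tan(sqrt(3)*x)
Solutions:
 v(x) = C1 - x*log(x) + x - sqrt(3)*log(cos(sqrt(3)*x))


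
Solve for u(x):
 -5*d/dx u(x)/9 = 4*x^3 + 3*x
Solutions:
 u(x) = C1 - 9*x^4/5 - 27*x^2/10


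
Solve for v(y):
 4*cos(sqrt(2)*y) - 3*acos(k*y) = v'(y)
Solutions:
 v(y) = C1 - 3*Piecewise((y*acos(k*y) - sqrt(-k^2*y^2 + 1)/k, Ne(k, 0)), (pi*y/2, True)) + 2*sqrt(2)*sin(sqrt(2)*y)


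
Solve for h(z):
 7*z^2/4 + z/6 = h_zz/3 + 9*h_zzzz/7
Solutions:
 h(z) = C1 + C2*z + C3*sin(sqrt(21)*z/9) + C4*cos(sqrt(21)*z/9) + 7*z^4/16 + z^3/12 - 81*z^2/4


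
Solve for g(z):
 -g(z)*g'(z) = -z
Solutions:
 g(z) = -sqrt(C1 + z^2)
 g(z) = sqrt(C1 + z^2)


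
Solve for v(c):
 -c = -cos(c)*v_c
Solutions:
 v(c) = C1 + Integral(c/cos(c), c)


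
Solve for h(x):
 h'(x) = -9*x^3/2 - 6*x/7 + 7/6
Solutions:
 h(x) = C1 - 9*x^4/8 - 3*x^2/7 + 7*x/6


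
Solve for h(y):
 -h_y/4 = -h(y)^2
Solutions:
 h(y) = -1/(C1 + 4*y)


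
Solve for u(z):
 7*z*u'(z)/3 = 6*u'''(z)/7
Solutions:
 u(z) = C1 + Integral(C2*airyai(12^(1/3)*7^(2/3)*z/6) + C3*airybi(12^(1/3)*7^(2/3)*z/6), z)


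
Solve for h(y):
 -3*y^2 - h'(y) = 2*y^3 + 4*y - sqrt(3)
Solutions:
 h(y) = C1 - y^4/2 - y^3 - 2*y^2 + sqrt(3)*y


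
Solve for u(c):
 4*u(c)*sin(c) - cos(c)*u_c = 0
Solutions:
 u(c) = C1/cos(c)^4


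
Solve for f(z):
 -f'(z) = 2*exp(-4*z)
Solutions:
 f(z) = C1 + exp(-4*z)/2


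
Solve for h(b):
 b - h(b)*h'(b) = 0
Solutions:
 h(b) = -sqrt(C1 + b^2)
 h(b) = sqrt(C1 + b^2)


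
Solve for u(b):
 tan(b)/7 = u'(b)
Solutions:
 u(b) = C1 - log(cos(b))/7


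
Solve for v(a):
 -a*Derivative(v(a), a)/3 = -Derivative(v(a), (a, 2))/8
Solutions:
 v(a) = C1 + C2*erfi(2*sqrt(3)*a/3)


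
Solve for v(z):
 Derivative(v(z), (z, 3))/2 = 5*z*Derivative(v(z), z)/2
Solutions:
 v(z) = C1 + Integral(C2*airyai(5^(1/3)*z) + C3*airybi(5^(1/3)*z), z)


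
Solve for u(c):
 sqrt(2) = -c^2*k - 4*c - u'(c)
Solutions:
 u(c) = C1 - c^3*k/3 - 2*c^2 - sqrt(2)*c


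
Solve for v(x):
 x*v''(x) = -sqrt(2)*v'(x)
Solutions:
 v(x) = C1 + C2*x^(1 - sqrt(2))


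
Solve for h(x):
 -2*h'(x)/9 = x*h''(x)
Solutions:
 h(x) = C1 + C2*x^(7/9)


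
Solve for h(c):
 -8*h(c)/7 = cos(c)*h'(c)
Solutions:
 h(c) = C1*(sin(c) - 1)^(4/7)/(sin(c) + 1)^(4/7)


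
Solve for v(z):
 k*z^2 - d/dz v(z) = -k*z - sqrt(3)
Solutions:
 v(z) = C1 + k*z^3/3 + k*z^2/2 + sqrt(3)*z


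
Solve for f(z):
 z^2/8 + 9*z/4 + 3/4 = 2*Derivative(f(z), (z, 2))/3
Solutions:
 f(z) = C1 + C2*z + z^4/64 + 9*z^3/16 + 9*z^2/16


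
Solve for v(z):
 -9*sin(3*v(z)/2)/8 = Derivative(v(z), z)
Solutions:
 9*z/8 + log(cos(3*v(z)/2) - 1)/3 - log(cos(3*v(z)/2) + 1)/3 = C1


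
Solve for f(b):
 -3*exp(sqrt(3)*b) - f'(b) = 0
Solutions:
 f(b) = C1 - sqrt(3)*exp(sqrt(3)*b)


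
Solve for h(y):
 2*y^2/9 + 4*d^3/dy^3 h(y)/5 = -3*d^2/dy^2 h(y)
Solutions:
 h(y) = C1 + C2*y + C3*exp(-15*y/4) - y^4/162 + 8*y^3/1215 - 32*y^2/6075


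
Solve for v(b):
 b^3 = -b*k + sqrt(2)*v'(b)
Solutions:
 v(b) = C1 + sqrt(2)*b^4/8 + sqrt(2)*b^2*k/4


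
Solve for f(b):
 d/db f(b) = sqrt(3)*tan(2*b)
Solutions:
 f(b) = C1 - sqrt(3)*log(cos(2*b))/2


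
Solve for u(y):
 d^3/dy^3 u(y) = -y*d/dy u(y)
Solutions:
 u(y) = C1 + Integral(C2*airyai(-y) + C3*airybi(-y), y)


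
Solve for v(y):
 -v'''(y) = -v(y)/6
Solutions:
 v(y) = C3*exp(6^(2/3)*y/6) + (C1*sin(2^(2/3)*3^(1/6)*y/4) + C2*cos(2^(2/3)*3^(1/6)*y/4))*exp(-6^(2/3)*y/12)


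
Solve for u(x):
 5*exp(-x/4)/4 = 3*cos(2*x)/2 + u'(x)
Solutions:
 u(x) = C1 - 3*sin(2*x)/4 - 5*exp(-x/4)


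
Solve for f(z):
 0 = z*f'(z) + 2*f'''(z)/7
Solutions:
 f(z) = C1 + Integral(C2*airyai(-2^(2/3)*7^(1/3)*z/2) + C3*airybi(-2^(2/3)*7^(1/3)*z/2), z)


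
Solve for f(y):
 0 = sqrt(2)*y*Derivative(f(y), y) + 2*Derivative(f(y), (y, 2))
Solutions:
 f(y) = C1 + C2*erf(2^(1/4)*y/2)


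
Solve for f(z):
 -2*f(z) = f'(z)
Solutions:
 f(z) = C1*exp(-2*z)


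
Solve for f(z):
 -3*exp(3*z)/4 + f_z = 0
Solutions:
 f(z) = C1 + exp(3*z)/4


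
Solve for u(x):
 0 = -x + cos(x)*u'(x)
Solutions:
 u(x) = C1 + Integral(x/cos(x), x)


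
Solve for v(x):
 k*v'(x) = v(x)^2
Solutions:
 v(x) = -k/(C1*k + x)


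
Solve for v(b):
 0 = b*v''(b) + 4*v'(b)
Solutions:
 v(b) = C1 + C2/b^3


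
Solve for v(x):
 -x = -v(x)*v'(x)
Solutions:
 v(x) = -sqrt(C1 + x^2)
 v(x) = sqrt(C1 + x^2)


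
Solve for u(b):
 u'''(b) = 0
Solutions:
 u(b) = C1 + C2*b + C3*b^2


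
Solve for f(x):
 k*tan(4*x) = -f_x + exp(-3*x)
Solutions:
 f(x) = C1 - k*log(tan(4*x)^2 + 1)/8 - exp(-3*x)/3


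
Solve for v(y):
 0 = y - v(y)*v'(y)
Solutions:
 v(y) = -sqrt(C1 + y^2)
 v(y) = sqrt(C1 + y^2)


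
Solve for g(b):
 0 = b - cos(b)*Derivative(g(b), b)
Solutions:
 g(b) = C1 + Integral(b/cos(b), b)


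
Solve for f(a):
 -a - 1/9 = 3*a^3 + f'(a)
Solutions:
 f(a) = C1 - 3*a^4/4 - a^2/2 - a/9


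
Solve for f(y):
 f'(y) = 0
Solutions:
 f(y) = C1


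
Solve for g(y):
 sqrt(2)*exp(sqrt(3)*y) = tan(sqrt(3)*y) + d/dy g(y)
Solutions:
 g(y) = C1 + sqrt(6)*exp(sqrt(3)*y)/3 + sqrt(3)*log(cos(sqrt(3)*y))/3


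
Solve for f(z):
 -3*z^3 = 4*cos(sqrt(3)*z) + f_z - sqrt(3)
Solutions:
 f(z) = C1 - 3*z^4/4 + sqrt(3)*z - 4*sqrt(3)*sin(sqrt(3)*z)/3


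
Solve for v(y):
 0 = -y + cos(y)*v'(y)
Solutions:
 v(y) = C1 + Integral(y/cos(y), y)


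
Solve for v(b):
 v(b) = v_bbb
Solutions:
 v(b) = C3*exp(b) + (C1*sin(sqrt(3)*b/2) + C2*cos(sqrt(3)*b/2))*exp(-b/2)


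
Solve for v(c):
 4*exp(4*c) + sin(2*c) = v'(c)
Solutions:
 v(c) = C1 + exp(4*c) - cos(2*c)/2


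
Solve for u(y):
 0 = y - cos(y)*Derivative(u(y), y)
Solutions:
 u(y) = C1 + Integral(y/cos(y), y)


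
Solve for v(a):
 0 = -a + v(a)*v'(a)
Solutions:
 v(a) = -sqrt(C1 + a^2)
 v(a) = sqrt(C1 + a^2)


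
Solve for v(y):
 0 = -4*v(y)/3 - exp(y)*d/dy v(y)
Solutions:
 v(y) = C1*exp(4*exp(-y)/3)


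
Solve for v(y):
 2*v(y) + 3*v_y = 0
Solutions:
 v(y) = C1*exp(-2*y/3)


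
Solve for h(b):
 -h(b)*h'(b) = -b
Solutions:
 h(b) = -sqrt(C1 + b^2)
 h(b) = sqrt(C1 + b^2)


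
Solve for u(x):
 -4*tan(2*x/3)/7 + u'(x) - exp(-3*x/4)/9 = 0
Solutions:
 u(x) = C1 + 3*log(tan(2*x/3)^2 + 1)/7 - 4*exp(-3*x/4)/27


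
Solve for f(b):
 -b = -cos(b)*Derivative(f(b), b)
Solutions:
 f(b) = C1 + Integral(b/cos(b), b)


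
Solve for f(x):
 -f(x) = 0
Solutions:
 f(x) = 0


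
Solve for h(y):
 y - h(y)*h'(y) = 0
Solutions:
 h(y) = -sqrt(C1 + y^2)
 h(y) = sqrt(C1 + y^2)


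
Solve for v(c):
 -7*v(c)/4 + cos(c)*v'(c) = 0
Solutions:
 v(c) = C1*(sin(c) + 1)^(7/8)/(sin(c) - 1)^(7/8)


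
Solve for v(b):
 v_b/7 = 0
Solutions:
 v(b) = C1


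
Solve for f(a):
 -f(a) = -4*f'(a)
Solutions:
 f(a) = C1*exp(a/4)


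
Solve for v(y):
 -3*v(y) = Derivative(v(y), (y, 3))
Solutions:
 v(y) = C3*exp(-3^(1/3)*y) + (C1*sin(3^(5/6)*y/2) + C2*cos(3^(5/6)*y/2))*exp(3^(1/3)*y/2)


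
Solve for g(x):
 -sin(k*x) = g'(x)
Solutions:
 g(x) = C1 + cos(k*x)/k


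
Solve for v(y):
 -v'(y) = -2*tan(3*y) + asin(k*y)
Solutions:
 v(y) = C1 - Piecewise((y*asin(k*y) + sqrt(-k^2*y^2 + 1)/k, Ne(k, 0)), (0, True)) - 2*log(cos(3*y))/3


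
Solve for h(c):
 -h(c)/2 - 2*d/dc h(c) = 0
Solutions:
 h(c) = C1*exp(-c/4)


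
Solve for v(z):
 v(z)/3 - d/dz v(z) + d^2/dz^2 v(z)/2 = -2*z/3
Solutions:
 v(z) = C1*exp(z*(1 - sqrt(3)/3)) + C2*exp(z*(sqrt(3)/3 + 1)) - 2*z - 6


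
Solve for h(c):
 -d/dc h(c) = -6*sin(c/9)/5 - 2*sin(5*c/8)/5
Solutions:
 h(c) = C1 - 54*cos(c/9)/5 - 16*cos(5*c/8)/25


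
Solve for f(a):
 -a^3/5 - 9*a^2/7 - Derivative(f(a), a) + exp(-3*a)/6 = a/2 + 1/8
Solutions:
 f(a) = C1 - a^4/20 - 3*a^3/7 - a^2/4 - a/8 - exp(-3*a)/18


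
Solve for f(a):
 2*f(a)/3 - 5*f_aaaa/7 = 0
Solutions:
 f(a) = C1*exp(-14^(1/4)*15^(3/4)*a/15) + C2*exp(14^(1/4)*15^(3/4)*a/15) + C3*sin(14^(1/4)*15^(3/4)*a/15) + C4*cos(14^(1/4)*15^(3/4)*a/15)


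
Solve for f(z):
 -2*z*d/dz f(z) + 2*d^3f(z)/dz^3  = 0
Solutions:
 f(z) = C1 + Integral(C2*airyai(z) + C3*airybi(z), z)


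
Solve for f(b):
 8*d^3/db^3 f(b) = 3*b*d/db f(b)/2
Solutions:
 f(b) = C1 + Integral(C2*airyai(2^(2/3)*3^(1/3)*b/4) + C3*airybi(2^(2/3)*3^(1/3)*b/4), b)


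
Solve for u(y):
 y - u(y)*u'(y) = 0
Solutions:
 u(y) = -sqrt(C1 + y^2)
 u(y) = sqrt(C1 + y^2)


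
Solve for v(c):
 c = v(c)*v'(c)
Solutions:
 v(c) = -sqrt(C1 + c^2)
 v(c) = sqrt(C1 + c^2)


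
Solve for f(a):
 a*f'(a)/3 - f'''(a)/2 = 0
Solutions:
 f(a) = C1 + Integral(C2*airyai(2^(1/3)*3^(2/3)*a/3) + C3*airybi(2^(1/3)*3^(2/3)*a/3), a)
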